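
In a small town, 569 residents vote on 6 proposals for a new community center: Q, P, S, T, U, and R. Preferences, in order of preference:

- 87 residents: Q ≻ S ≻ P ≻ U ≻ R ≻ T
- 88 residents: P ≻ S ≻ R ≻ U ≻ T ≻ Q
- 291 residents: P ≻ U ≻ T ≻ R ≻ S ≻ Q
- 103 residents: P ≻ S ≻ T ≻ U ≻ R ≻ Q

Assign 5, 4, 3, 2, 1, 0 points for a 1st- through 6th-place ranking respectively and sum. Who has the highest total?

P

Q: 87·5 + 88·0 + 291·0 + 103·0 = 435
P: 87·3 + 88·5 + 291·5 + 103·5 = 2671
S: 87·4 + 88·4 + 291·1 + 103·4 = 1403
T: 87·0 + 88·1 + 291·3 + 103·3 = 1270
U: 87·2 + 88·2 + 291·4 + 103·2 = 1720
R: 87·1 + 88·3 + 291·2 + 103·1 = 1036
P has the highest Borda score (2671).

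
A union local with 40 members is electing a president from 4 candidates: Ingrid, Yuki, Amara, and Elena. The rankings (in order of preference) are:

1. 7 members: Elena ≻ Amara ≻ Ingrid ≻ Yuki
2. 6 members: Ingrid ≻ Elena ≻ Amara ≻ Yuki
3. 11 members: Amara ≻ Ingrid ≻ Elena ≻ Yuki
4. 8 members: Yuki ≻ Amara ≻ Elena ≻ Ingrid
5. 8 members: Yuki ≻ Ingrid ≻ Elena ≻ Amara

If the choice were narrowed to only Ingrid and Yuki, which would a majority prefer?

Ingrid

Voters preferring Ingrid to Yuki: 24; preferring Yuki to Ingrid: 16.
Ingrid wins the head-to-head.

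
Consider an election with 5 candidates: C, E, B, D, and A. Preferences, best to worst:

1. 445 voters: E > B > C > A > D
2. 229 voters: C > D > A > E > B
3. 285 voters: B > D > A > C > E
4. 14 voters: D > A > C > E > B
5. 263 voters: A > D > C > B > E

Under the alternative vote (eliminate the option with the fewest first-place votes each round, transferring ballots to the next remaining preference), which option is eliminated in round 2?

Round 1: C 229, E 445, B 285, D 14, A 263. Eliminate D.
Round 2: C 229, E 445, B 285, A 277. Eliminate C.

C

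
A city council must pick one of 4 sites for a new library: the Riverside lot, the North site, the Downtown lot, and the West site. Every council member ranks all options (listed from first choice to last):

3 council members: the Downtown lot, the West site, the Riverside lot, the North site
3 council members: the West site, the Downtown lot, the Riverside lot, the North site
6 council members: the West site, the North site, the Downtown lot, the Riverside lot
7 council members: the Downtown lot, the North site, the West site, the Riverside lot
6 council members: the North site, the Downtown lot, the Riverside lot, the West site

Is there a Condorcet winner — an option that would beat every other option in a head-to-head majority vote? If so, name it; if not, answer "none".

the Downtown lot

the Downtown lot vs the Riverside lot: 25–0 for the Downtown lot.
the Downtown lot vs the North site: 13–12 for the Downtown lot.
the Downtown lot vs the West site: 16–9 for the Downtown lot.
the Downtown lot beats every other option head-to-head.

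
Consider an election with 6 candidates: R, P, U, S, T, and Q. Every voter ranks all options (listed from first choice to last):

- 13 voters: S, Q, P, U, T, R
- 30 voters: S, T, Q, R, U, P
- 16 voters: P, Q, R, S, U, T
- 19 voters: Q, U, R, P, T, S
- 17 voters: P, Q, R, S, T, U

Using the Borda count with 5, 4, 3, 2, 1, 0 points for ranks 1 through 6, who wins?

Q

R: 13·0 + 30·2 + 16·3 + 19·3 + 17·3 = 216
P: 13·3 + 30·0 + 16·5 + 19·2 + 17·5 = 242
U: 13·2 + 30·1 + 16·1 + 19·4 + 17·0 = 148
S: 13·5 + 30·5 + 16·2 + 19·0 + 17·2 = 281
T: 13·1 + 30·4 + 16·0 + 19·1 + 17·1 = 169
Q: 13·4 + 30·3 + 16·4 + 19·5 + 17·4 = 369
Q has the highest Borda score (369).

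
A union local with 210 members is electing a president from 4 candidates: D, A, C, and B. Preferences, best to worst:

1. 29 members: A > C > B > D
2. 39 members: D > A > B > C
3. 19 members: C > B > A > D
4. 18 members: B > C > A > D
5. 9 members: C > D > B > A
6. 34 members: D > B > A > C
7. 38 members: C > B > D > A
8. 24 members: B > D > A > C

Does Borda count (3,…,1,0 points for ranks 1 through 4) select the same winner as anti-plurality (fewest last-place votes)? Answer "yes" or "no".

Borda — scores: D 323, A 260, C 292, B 385. Winner: B.
Anti-plurality — last-place votes: D 66, A 47, C 97, B 0. Winner: B.
The two methods agree.

yes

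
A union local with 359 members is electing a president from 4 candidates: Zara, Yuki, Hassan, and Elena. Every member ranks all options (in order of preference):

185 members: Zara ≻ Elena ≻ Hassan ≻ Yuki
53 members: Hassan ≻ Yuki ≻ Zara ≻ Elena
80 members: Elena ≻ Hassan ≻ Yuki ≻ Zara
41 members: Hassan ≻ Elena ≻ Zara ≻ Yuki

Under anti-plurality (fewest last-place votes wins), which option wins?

Hassan

Last-place votes: Zara 80, Yuki 226, Hassan 0, Elena 53.
Hassan is ranked last by the fewest voters, so Hassan wins.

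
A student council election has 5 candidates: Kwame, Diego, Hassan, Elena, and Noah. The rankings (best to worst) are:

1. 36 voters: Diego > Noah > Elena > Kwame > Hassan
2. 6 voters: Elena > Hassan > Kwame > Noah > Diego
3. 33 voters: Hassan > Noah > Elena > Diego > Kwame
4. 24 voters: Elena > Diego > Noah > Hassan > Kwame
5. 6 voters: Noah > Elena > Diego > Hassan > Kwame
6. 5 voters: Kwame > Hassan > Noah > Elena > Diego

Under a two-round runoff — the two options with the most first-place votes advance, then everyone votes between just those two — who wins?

Round 1 first-place votes: Kwame 5, Diego 36, Hassan 33, Elena 30, Noah 6.
Diego and Hassan advance.
Runoff: Diego is preferred to Hassan by 66 voters; Hassan by 44.
Diego wins the runoff.

Diego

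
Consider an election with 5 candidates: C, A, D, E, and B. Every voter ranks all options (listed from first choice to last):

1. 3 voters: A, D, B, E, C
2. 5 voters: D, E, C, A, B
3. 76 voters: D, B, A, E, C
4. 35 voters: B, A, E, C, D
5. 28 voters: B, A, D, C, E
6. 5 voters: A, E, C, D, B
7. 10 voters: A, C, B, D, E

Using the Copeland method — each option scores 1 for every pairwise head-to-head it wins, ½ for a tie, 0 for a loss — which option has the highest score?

C: loses to A, D, E, and B → score 0.
A: beats C and E; ties D; loses to B → score 2.5.
D: beats C, E, and B; ties A → score 3.5.
E: beats C; loses to A, D, and B → score 1.
B: beats C, A, and E; loses to D → score 3.
D has the best pairwise record.

D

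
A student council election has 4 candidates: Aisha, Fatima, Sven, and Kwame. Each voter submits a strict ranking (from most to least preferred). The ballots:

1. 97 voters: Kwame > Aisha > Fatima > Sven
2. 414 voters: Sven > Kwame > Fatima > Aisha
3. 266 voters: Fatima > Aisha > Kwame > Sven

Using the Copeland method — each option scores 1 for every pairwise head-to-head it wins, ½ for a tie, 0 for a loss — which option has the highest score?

Aisha: loses to Fatima, Sven, and Kwame → score 0.
Fatima: beats Aisha; loses to Sven and Kwame → score 1.
Sven: beats Aisha, Fatima, and Kwame → score 3.
Kwame: beats Aisha and Fatima; loses to Sven → score 2.
Sven has the best pairwise record.

Sven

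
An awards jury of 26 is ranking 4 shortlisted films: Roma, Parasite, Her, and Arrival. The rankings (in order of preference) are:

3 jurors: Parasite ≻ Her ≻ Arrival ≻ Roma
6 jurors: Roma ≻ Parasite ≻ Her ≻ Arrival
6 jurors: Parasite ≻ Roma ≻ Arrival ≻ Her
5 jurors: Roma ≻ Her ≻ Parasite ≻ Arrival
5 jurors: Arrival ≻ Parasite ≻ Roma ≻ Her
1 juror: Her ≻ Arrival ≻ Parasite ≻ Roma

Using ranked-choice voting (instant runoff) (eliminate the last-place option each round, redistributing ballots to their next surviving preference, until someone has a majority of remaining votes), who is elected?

Round 1: Roma 11, Parasite 9, Her 1, Arrival 5. Eliminate Her.
Round 2: Roma 11, Parasite 9, Arrival 6. Eliminate Arrival.
Round 3: Roma 11, Parasite 15. Parasite has a majority.

Parasite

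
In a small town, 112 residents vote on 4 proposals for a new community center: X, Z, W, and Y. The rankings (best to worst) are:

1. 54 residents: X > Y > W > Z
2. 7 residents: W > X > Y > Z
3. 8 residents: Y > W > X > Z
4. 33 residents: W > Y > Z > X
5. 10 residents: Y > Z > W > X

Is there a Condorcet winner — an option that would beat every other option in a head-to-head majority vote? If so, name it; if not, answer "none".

none

Checking pairwise contests:
W beats X 58–54.
X beats Z 69–43.
Y beats W 72–40.
X beats Y 61–51.
Every option loses at least one head-to-head, so there is no Condorcet winner.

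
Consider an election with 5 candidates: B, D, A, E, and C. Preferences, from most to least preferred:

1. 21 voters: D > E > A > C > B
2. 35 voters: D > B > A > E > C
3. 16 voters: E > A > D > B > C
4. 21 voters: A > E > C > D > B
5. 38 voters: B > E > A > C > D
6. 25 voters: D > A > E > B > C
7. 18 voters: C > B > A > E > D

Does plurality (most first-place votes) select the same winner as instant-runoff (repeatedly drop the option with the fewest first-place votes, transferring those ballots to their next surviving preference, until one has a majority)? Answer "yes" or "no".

yes

Plurality — first-place votes: B 38, D 81, A 21, E 16, C 18. Winner: D.
Instant-runoff — R1 B 38, D 81, A 21, E 16, C 18 (E out); R2 B 38, D 81, A 37, C 18 (C out); R3 B 56, D 81, A 37 (A out); R4 B 56, D 118 (D winner). Winner: D.
The two methods agree.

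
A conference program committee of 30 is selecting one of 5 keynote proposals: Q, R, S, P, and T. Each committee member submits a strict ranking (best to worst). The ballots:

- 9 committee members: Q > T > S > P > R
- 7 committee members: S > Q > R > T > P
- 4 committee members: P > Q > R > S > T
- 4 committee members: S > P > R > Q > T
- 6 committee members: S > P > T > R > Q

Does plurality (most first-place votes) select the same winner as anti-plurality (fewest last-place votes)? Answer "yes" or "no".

yes

Plurality — first-place votes: Q 9, R 0, S 17, P 4, T 0. Winner: S.
Anti-plurality — last-place votes: Q 6, R 9, S 0, P 7, T 8. Winner: S.
The two methods agree.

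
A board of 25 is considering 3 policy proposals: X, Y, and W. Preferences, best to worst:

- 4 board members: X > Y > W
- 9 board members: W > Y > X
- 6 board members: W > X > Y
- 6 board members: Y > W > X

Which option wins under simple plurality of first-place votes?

W

First-place votes: X 4, Y 6, W 15.
W has the most first-place votes.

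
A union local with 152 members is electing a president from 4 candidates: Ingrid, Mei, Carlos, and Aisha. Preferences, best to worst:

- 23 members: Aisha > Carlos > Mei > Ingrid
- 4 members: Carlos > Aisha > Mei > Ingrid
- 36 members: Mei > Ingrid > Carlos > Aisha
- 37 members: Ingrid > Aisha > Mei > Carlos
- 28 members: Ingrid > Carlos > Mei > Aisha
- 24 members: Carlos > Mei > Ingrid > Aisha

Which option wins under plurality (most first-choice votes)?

First-place votes: Ingrid 65, Mei 36, Carlos 28, Aisha 23.
Ingrid has the most first-place votes.

Ingrid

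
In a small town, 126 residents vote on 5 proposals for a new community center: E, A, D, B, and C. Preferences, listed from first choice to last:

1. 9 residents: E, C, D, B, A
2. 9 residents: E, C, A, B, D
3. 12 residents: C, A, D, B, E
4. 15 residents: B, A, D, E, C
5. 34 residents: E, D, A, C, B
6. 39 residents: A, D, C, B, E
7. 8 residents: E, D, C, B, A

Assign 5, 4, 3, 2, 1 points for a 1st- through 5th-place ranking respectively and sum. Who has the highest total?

A

E: 9·5 + 9·5 + 12·1 + 15·2 + 34·5 + 39·1 + 8·5 = 381
A: 9·1 + 9·3 + 12·4 + 15·4 + 34·3 + 39·5 + 8·1 = 449
D: 9·3 + 9·1 + 12·3 + 15·3 + 34·4 + 39·4 + 8·4 = 441
B: 9·2 + 9·2 + 12·2 + 15·5 + 34·1 + 39·2 + 8·2 = 263
C: 9·4 + 9·4 + 12·5 + 15·1 + 34·2 + 39·3 + 8·3 = 356
A has the highest Borda score (449).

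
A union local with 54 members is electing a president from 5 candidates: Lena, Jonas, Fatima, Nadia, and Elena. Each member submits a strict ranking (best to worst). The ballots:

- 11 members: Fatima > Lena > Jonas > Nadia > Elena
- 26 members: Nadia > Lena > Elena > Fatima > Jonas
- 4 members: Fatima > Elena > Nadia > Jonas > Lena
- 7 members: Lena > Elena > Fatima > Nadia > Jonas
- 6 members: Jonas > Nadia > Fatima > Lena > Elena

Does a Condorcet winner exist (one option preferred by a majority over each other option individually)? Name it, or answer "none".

Nadia

Nadia vs Lena: 36–18 for Nadia.
Nadia vs Jonas: 37–17 for Nadia.
Nadia vs Fatima: 32–22 for Nadia.
Nadia vs Elena: 43–11 for Nadia.
Nadia beats every other option head-to-head.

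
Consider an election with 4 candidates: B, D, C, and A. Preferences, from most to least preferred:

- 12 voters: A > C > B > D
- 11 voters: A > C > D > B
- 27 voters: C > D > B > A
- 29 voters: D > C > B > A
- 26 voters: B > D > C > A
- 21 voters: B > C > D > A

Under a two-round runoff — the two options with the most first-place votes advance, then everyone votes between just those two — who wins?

Round 1 first-place votes: B 47, D 29, C 27, A 23.
B and D advance.
Runoff: B is preferred to D by 59 voters; D by 67.
D wins the runoff.

D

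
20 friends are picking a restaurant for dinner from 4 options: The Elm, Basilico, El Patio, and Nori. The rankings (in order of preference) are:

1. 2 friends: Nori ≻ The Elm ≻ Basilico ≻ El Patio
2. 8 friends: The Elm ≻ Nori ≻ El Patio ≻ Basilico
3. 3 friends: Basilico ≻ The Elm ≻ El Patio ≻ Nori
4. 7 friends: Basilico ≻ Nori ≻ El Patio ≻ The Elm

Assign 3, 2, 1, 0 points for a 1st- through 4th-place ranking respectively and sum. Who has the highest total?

The Elm: 2·2 + 8·3 + 3·2 + 7·0 = 34
Basilico: 2·1 + 8·0 + 3·3 + 7·3 = 32
El Patio: 2·0 + 8·1 + 3·1 + 7·1 = 18
Nori: 2·3 + 8·2 + 3·0 + 7·2 = 36
Nori has the highest Borda score (36).

Nori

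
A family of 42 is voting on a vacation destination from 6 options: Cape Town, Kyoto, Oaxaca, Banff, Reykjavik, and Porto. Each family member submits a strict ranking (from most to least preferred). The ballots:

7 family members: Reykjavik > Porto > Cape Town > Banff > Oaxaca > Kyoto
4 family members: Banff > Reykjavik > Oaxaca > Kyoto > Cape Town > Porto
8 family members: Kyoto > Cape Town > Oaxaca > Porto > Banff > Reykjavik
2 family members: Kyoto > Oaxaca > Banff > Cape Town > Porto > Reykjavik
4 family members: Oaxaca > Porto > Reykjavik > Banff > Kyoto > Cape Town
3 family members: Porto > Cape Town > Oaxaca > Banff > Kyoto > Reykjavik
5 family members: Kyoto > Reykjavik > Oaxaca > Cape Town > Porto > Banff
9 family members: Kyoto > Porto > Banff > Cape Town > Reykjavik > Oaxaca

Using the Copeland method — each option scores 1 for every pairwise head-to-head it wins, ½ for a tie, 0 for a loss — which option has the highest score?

Cape Town: beats Oaxaca, Banff, and Reykjavik; loses to Kyoto and Porto → score 3.
Kyoto: beats Cape Town, Oaxaca, Banff, Reykjavik, and Porto → score 5.
Oaxaca: beats Banff and Porto; loses to Cape Town, Kyoto, and Reykjavik → score 2.
Banff: beats Reykjavik; loses to Cape Town, Kyoto, Oaxaca, and Porto → score 1.
Reykjavik: beats Oaxaca; loses to Cape Town, Kyoto, Banff, and Porto → score 1.
Porto: beats Cape Town, Banff, and Reykjavik; loses to Kyoto and Oaxaca → score 3.
Kyoto has the best pairwise record.

Kyoto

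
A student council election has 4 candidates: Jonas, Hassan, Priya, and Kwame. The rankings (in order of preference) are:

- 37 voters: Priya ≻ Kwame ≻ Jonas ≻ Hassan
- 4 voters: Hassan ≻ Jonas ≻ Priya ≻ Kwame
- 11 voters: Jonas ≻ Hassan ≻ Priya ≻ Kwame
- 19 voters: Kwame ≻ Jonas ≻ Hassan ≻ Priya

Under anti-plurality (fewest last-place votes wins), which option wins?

Last-place votes: Jonas 0, Hassan 37, Priya 19, Kwame 15.
Jonas is ranked last by the fewest voters, so Jonas wins.

Jonas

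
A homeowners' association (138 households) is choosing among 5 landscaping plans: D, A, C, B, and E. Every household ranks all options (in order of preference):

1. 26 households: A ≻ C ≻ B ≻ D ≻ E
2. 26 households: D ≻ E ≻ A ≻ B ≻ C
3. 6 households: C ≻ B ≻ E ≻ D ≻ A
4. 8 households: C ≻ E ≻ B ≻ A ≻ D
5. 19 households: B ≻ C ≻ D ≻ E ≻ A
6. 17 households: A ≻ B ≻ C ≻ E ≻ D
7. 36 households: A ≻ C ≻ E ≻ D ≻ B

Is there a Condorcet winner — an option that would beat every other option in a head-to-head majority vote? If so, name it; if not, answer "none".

A vs D: 87–51 for A.
A vs C: 105–33 for A.
A vs B: 105–33 for A.
A vs E: 79–59 for A.
A beats every other option head-to-head.

A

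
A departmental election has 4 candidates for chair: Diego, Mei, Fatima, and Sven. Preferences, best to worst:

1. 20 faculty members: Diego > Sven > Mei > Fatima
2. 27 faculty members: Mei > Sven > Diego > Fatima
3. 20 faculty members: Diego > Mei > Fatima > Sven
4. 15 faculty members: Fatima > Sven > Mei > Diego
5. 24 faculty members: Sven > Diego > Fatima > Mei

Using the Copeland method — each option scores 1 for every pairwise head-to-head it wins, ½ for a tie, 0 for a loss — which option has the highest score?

Sven

Diego: beats Mei and Fatima; loses to Sven → score 2.
Mei: beats Fatima; loses to Diego and Sven → score 1.
Fatima: loses to Diego, Mei, and Sven → score 0.
Sven: beats Diego, Mei, and Fatima → score 3.
Sven has the best pairwise record.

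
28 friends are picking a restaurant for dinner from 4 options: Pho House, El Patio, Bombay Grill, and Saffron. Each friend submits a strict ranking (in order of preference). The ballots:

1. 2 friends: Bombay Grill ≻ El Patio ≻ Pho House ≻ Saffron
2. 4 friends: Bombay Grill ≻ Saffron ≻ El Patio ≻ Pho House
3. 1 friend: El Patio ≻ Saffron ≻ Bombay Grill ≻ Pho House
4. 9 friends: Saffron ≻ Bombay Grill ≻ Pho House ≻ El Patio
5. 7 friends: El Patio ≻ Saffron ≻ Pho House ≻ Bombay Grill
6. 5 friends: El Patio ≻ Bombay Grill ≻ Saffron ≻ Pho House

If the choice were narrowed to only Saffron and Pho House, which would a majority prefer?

Voters preferring Saffron to Pho House: 26; preferring Pho House to Saffron: 2.
Saffron wins the head-to-head.

Saffron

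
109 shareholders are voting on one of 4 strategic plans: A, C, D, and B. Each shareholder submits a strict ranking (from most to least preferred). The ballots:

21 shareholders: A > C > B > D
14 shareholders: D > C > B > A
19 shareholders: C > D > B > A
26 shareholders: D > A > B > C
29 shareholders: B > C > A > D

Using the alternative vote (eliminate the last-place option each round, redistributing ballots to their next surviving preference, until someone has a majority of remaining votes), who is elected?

Round 1: A 21, C 19, D 40, B 29. Eliminate C.
Round 2: A 21, D 59, B 29. D has a majority.

D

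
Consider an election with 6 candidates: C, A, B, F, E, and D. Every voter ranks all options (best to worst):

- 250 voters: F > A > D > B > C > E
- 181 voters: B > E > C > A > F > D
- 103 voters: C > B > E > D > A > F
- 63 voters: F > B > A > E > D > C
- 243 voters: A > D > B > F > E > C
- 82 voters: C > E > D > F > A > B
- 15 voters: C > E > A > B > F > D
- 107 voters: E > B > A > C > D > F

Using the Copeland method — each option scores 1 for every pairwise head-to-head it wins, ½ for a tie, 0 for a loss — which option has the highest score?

A

C: loses to A, B, F, E, and D → score 0.
A: beats C, B, F, E, and D → score 5.
B: beats C, F, and E; loses to A and D → score 3.
F: beats C and E; loses to A, B, and D → score 2.
E: beats C and D; loses to A, B, and F → score 2.
D: beats C, B, and F; loses to A and E → score 3.
A has the best pairwise record.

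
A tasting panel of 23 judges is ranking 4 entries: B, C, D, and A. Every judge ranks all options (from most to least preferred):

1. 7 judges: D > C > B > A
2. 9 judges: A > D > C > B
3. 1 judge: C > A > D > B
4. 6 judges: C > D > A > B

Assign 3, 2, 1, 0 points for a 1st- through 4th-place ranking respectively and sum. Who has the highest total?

B: 7·1 + 9·0 + 1·0 + 6·0 = 7
C: 7·2 + 9·1 + 1·3 + 6·3 = 44
D: 7·3 + 9·2 + 1·1 + 6·2 = 52
A: 7·0 + 9·3 + 1·2 + 6·1 = 35
D has the highest Borda score (52).

D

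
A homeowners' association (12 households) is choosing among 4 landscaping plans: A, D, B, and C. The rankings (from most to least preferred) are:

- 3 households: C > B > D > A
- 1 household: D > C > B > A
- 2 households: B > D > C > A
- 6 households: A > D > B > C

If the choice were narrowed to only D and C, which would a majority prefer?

Voters preferring D to C: 9; preferring C to D: 3.
D wins the head-to-head.

D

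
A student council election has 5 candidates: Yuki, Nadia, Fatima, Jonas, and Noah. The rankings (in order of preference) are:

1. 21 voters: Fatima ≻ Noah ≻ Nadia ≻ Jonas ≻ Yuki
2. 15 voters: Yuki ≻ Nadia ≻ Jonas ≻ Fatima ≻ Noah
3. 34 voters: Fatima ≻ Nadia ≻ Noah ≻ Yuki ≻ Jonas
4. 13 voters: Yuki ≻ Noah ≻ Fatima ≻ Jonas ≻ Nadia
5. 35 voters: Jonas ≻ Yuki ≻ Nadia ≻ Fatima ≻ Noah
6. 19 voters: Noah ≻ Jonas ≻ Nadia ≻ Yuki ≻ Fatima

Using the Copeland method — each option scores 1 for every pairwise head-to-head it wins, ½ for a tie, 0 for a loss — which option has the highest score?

Yuki: beats Fatima; loses to Nadia, Jonas, and Noah → score 1.
Nadia: beats Yuki, Fatima, Jonas, and Noah → score 4.
Fatima: beats Noah; loses to Yuki, Nadia, and Jonas → score 1.
Jonas: beats Yuki and Fatima; loses to Nadia and Noah → score 2.
Noah: beats Yuki and Jonas; loses to Nadia and Fatima → score 2.
Nadia has the best pairwise record.

Nadia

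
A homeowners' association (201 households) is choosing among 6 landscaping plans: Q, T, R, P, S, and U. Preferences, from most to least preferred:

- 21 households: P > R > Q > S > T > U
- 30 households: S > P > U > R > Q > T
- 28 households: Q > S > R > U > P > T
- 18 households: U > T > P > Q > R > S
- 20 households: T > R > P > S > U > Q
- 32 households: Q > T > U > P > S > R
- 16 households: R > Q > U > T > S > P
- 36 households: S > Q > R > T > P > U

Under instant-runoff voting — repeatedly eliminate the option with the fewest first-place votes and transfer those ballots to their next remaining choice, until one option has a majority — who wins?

Round 1: Q 60, T 20, R 16, P 21, S 66, U 18. Eliminate R.
Round 2: Q 76, T 20, P 21, S 66, U 18. Eliminate U.
Round 3: Q 76, T 38, P 21, S 66. Eliminate P.
Round 4: Q 97, T 38, S 66. Eliminate T.
Round 5: Q 115, S 86. Q has a majority.

Q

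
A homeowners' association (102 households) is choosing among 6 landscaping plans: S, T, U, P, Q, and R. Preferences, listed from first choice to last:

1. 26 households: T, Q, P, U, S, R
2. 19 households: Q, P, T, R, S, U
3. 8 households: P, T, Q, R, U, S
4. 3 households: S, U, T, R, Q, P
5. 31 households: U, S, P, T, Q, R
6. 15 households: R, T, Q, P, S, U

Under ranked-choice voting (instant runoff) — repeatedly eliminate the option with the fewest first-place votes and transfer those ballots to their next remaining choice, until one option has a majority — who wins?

Round 1: S 3, T 26, U 31, P 8, Q 19, R 15. Eliminate S.
Round 2: T 26, U 34, P 8, Q 19, R 15. Eliminate P.
Round 3: T 34, U 34, Q 19, R 15. Eliminate R.
Round 4: T 49, U 34, Q 19. Eliminate Q.
Round 5: T 68, U 34. T has a majority.

T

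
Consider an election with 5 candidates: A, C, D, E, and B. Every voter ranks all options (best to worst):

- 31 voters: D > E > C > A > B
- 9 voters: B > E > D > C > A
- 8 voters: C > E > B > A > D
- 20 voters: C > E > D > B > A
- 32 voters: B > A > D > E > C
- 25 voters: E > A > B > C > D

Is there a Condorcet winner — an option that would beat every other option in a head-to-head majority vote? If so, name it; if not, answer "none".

none

Checking pairwise contests:
C beats A 68–57.
D beats C 72–53.
A beats D 65–60.
D beats E 63–62.
E beats B 84–41.
Every option loses at least one head-to-head, so there is no Condorcet winner.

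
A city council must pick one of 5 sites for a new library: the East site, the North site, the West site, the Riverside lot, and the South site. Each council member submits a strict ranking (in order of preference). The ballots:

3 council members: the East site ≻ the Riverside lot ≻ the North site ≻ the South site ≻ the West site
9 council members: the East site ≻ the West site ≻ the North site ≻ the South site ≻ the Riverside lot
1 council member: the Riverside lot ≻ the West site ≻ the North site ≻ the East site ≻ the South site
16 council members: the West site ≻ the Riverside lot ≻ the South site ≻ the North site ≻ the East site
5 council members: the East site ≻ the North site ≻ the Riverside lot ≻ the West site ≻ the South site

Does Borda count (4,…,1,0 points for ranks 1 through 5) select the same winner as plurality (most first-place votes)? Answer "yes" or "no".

no

Borda — scores: the East site 69, the North site 57, the West site 99, the Riverside lot 71, the South site 44. Winner: the West site.
Plurality — first-place votes: the East site 17, the North site 0, the West site 16, the Riverside lot 1, the South site 0. Winner: the East site.
The two methods disagree.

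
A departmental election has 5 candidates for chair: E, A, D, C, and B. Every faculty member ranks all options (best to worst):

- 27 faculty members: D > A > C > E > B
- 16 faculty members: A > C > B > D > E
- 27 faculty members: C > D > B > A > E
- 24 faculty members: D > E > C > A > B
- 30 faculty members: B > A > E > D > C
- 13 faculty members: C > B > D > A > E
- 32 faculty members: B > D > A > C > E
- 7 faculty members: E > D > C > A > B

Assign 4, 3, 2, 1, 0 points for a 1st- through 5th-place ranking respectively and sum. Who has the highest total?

E: 27·1 + 16·0 + 27·0 + 24·3 + 30·2 + 13·0 + 32·0 + 7·4 = 187
A: 27·3 + 16·4 + 27·1 + 24·1 + 30·3 + 13·1 + 32·2 + 7·1 = 370
D: 27·4 + 16·1 + 27·3 + 24·4 + 30·1 + 13·2 + 32·3 + 7·3 = 474
C: 27·2 + 16·3 + 27·4 + 24·2 + 30·0 + 13·4 + 32·1 + 7·2 = 356
B: 27·0 + 16·2 + 27·2 + 24·0 + 30·4 + 13·3 + 32·4 + 7·0 = 373
D has the highest Borda score (474).

D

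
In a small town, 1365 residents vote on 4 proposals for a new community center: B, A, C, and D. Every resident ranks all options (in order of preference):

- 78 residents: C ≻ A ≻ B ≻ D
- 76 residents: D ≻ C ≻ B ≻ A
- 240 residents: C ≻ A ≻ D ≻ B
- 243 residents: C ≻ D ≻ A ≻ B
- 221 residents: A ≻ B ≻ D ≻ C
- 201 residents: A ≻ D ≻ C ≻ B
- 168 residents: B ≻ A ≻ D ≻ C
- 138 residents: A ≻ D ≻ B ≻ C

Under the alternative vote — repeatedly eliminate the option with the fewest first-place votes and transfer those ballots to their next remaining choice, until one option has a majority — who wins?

Round 1: B 168, A 560, C 561, D 76. Eliminate D.
Round 2: B 168, A 560, C 637. Eliminate B.
Round 3: A 728, C 637. A has a majority.

A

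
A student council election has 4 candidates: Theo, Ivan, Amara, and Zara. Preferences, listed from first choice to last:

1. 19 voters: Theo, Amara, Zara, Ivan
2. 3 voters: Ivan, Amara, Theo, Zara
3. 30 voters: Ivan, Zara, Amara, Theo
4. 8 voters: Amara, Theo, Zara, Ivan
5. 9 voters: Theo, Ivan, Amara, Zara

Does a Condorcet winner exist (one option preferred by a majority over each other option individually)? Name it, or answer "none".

none

Checking pairwise contests:
Amara beats Theo 41–28.
Theo beats Ivan 36–33.
Ivan beats Amara 42–27.
Theo beats Zara 39–30.
Every option loses at least one head-to-head, so there is no Condorcet winner.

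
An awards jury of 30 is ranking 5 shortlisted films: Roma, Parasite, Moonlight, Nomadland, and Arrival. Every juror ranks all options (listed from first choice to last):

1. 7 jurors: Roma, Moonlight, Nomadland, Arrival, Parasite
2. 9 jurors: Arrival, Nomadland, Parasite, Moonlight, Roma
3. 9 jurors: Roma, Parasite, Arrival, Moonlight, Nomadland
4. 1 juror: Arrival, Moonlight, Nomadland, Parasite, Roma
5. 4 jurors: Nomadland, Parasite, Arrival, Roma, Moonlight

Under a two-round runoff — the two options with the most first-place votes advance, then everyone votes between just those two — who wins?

Roma

Round 1 first-place votes: Roma 16, Parasite 0, Moonlight 0, Nomadland 4, Arrival 10.
Roma and Arrival advance.
Runoff: Roma is preferred to Arrival by 16 voters; Arrival by 14.
Roma wins the runoff.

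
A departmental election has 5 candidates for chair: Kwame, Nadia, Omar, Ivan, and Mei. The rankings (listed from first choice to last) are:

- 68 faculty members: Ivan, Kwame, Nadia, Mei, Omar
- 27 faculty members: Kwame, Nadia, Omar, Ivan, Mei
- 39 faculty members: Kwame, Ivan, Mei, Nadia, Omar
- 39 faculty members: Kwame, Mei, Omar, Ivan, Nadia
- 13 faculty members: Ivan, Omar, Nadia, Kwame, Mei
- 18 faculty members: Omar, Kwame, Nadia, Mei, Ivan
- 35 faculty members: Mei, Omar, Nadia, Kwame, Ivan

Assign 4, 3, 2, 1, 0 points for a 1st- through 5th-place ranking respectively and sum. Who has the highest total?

Kwame

Kwame: 68·3 + 27·4 + 39·4 + 39·4 + 13·1 + 18·3 + 35·1 = 726
Nadia: 68·2 + 27·3 + 39·1 + 39·0 + 13·2 + 18·2 + 35·2 = 388
Omar: 68·0 + 27·2 + 39·0 + 39·2 + 13·3 + 18·4 + 35·3 = 348
Ivan: 68·4 + 27·1 + 39·3 + 39·1 + 13·4 + 18·0 + 35·0 = 507
Mei: 68·1 + 27·0 + 39·2 + 39·3 + 13·0 + 18·1 + 35·4 = 421
Kwame has the highest Borda score (726).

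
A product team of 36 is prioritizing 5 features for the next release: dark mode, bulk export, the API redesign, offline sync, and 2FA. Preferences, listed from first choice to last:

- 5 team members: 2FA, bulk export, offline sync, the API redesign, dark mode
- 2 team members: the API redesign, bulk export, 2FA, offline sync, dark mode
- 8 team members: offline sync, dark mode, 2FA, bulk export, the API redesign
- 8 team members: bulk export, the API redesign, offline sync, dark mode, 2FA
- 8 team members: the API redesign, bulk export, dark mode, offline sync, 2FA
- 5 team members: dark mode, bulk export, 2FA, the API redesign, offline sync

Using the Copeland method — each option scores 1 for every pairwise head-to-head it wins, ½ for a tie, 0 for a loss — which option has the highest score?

dark mode: beats 2FA; loses to bulk export, the API redesign, and offline sync → score 1.
bulk export: beats dark mode, the API redesign, offline sync, and 2FA → score 4.
the API redesign: beats dark mode and offline sync; ties 2FA; loses to bulk export → score 2.5.
offline sync: beats dark mode and 2FA; loses to bulk export and the API redesign → score 2.
2FA: ties the API redesign; loses to dark mode, bulk export, and offline sync → score 0.5.
bulk export has the best pairwise record.

bulk export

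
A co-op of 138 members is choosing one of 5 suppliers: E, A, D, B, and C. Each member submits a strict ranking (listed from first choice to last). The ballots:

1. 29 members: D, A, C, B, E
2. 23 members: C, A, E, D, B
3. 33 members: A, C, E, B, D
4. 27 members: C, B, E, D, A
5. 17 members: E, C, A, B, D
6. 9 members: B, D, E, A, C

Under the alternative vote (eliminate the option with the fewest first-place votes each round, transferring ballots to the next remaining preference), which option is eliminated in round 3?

A

Round 1: E 17, A 33, D 29, B 9, C 50. Eliminate B.
Round 2: E 17, A 33, D 38, C 50. Eliminate E.
Round 3: A 33, D 38, C 67. Eliminate A.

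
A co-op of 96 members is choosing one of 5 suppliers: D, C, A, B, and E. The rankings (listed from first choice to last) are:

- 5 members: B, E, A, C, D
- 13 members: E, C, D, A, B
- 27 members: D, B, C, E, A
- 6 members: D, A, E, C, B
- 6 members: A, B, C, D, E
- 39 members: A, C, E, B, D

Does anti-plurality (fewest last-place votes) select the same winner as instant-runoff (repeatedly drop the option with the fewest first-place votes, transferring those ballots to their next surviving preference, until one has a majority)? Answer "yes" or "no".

no

Anti-plurality — last-place votes: D 44, C 0, A 27, B 19, E 6. Winner: C.
Instant-runoff — R1 D 33, C 0, A 45, B 5, E 13 (C out); R2 D 33, A 45, B 5, E 13 (B out); R3 D 33, A 45, E 18 (E out); R4 D 46, A 50 (A winner). Winner: A.
The two methods disagree.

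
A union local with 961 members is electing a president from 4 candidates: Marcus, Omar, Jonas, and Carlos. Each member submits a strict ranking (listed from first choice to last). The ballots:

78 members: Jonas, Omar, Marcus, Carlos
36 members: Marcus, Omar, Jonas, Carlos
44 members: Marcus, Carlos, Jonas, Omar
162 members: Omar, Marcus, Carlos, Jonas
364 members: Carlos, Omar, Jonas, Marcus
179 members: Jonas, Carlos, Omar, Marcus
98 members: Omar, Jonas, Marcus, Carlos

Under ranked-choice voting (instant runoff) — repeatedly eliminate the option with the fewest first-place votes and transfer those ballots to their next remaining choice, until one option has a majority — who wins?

Carlos

Round 1: Marcus 80, Omar 260, Jonas 257, Carlos 364. Eliminate Marcus.
Round 2: Omar 296, Jonas 257, Carlos 408. Eliminate Jonas.
Round 3: Omar 374, Carlos 587. Carlos has a majority.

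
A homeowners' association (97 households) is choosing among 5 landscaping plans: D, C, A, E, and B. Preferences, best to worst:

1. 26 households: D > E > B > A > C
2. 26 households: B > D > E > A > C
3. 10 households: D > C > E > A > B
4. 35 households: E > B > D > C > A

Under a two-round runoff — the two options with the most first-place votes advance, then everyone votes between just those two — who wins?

D

Round 1 first-place votes: D 36, C 0, A 0, E 35, B 26.
D and E advance.
Runoff: D is preferred to E by 62 voters; E by 35.
D wins the runoff.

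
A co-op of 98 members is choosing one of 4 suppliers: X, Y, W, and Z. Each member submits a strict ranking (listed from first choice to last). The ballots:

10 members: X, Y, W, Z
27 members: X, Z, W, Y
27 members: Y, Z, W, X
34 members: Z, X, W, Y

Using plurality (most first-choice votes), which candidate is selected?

First-place votes: X 37, Y 27, W 0, Z 34.
X has the most first-place votes.

X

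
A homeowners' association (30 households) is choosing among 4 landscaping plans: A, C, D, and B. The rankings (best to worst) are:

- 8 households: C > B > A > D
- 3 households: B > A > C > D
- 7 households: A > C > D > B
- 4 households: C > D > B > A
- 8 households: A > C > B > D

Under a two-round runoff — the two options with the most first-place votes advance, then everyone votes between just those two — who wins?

Round 1 first-place votes: A 15, C 12, D 0, B 3.
A and C advance.
Runoff: A is preferred to C by 18 voters; C by 12.
A wins the runoff.

A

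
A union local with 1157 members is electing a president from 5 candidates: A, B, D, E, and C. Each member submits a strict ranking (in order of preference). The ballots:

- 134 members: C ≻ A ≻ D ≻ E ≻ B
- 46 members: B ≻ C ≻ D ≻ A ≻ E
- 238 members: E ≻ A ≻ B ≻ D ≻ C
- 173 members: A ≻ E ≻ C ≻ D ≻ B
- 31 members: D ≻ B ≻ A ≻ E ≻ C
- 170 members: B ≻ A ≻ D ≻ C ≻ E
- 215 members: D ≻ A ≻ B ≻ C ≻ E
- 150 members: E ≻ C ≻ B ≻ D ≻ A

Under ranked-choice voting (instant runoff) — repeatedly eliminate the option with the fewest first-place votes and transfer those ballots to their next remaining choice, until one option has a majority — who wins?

A

Round 1: A 173, B 216, D 246, E 388, C 134. Eliminate C.
Round 2: A 307, B 216, D 246, E 388. Eliminate B.
Round 3: A 477, D 292, E 388. Eliminate D.
Round 4: A 769, E 388. A has a majority.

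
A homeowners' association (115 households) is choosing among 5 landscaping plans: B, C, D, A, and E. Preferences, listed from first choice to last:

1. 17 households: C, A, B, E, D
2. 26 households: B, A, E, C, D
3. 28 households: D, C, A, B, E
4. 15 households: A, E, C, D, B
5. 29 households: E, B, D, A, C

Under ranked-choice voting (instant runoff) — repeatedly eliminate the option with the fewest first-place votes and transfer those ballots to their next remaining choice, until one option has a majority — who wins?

Round 1: B 26, C 17, D 28, A 15, E 29. Eliminate A.
Round 2: B 26, C 17, D 28, E 44. Eliminate C.
Round 3: B 43, D 28, E 44. Eliminate D.
Round 4: B 71, E 44. B has a majority.

B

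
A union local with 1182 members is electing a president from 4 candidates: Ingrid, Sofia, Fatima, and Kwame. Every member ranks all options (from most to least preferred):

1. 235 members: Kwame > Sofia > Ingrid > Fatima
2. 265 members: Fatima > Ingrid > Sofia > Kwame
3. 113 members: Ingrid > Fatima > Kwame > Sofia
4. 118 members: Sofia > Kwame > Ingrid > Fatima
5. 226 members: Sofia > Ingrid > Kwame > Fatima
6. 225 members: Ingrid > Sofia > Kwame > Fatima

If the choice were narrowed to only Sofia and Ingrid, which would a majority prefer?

Ingrid

Voters preferring Sofia to Ingrid: 579; preferring Ingrid to Sofia: 603.
Ingrid wins the head-to-head.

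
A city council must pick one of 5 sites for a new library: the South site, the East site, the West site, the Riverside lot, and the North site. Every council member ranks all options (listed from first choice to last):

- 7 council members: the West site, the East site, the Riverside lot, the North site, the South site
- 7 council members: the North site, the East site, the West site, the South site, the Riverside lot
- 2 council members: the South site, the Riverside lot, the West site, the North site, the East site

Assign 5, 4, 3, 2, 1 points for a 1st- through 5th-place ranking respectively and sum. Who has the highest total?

the West site

the South site: 7·1 + 7·2 + 2·5 = 31
the East site: 7·4 + 7·4 + 2·1 = 58
the West site: 7·5 + 7·3 + 2·3 = 62
the Riverside lot: 7·3 + 7·1 + 2·4 = 36
the North site: 7·2 + 7·5 + 2·2 = 53
the West site has the highest Borda score (62).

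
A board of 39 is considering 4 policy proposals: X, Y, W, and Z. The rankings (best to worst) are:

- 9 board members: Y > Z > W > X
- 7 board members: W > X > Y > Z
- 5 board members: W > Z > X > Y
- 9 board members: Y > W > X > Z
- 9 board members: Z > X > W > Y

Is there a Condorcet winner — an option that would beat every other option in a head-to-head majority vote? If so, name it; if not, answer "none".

W

W vs X: 30–9 for W.
W vs Y: 21–18 for W.
W vs Z: 21–18 for W.
W beats every other option head-to-head.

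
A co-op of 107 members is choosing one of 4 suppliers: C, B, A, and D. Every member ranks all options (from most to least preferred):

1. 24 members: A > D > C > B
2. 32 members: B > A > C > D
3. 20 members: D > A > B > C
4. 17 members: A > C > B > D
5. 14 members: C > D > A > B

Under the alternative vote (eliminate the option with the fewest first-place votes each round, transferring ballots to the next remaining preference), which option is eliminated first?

Round 1: C 14, B 32, A 41, D 20. Eliminate C.

C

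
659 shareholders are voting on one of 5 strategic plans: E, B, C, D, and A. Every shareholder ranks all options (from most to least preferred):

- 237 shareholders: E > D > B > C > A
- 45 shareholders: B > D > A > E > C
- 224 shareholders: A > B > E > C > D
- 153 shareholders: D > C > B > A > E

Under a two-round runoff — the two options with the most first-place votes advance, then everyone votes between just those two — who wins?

A

Round 1 first-place votes: E 237, B 45, C 0, D 153, A 224.
E and A advance.
Runoff: E is preferred to A by 237 voters; A by 422.
A wins the runoff.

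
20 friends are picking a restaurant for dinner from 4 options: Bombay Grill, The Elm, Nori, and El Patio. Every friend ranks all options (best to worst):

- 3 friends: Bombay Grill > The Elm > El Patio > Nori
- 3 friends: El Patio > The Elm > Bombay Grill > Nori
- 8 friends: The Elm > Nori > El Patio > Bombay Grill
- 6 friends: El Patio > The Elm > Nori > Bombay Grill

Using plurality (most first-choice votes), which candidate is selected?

El Patio

First-place votes: Bombay Grill 3, The Elm 8, Nori 0, El Patio 9.
El Patio has the most first-place votes.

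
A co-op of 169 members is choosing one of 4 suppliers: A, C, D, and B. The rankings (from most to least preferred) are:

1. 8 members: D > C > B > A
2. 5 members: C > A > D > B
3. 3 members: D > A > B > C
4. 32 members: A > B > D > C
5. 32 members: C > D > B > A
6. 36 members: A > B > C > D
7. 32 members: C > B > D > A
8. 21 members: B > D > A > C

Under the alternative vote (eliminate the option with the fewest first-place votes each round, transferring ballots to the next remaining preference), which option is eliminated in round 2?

Round 1: A 68, C 69, D 11, B 21. Eliminate D.
Round 2: A 71, C 77, B 21. Eliminate B.

B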